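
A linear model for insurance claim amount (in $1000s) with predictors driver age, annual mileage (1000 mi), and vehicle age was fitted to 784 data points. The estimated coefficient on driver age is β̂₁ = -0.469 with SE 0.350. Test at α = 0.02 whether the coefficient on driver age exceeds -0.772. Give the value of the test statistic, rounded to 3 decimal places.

H₀: β₁ = -0.772 vs H₁: β₁ > -0.772.
t = (β̂₁ − β₁⁰)/SE = (-0.469 − (-0.772)) / 0.350 = 0.866.
df = n − k − 1 = 784 − 3 − 1 = 780.
One-sided p ≈ 0.1935, which is ≥ 0.02, so fail to reject H₀.
The data do not give significant evidence that the true slope on driver age exceeds -0.772 $1000s per unit, holding the other predictors fixed.

t = 0.866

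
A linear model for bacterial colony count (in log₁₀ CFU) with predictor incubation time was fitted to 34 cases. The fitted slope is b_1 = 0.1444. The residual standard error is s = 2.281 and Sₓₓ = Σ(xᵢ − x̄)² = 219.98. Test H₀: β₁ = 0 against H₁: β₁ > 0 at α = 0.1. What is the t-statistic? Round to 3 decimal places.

SE(b_1) = s/√Sₓₓ = 2.281/√219.98 = 0.153792.
t = 0.1444 / 0.153792 = 0.939.
df = n − 2 = 32.
One-sided p ≈ 0.1774, which is ≥ 0.1, so fail to reject H₀.
The data do not give significant evidence that the true slope on incubation time is positive.

t = 0.939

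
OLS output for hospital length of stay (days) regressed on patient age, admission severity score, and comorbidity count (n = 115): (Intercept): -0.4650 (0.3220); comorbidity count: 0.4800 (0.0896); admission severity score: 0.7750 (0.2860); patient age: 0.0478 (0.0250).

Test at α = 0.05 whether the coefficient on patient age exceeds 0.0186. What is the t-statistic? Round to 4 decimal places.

Read off: b = 0.0478, SE = 0.0250 for patient age.
H₀: β₁ = 0.0186 vs H₁: β₁ > 0.0186.
t = (0.0478 − 0.0186) / 0.0250 = 1.1680.
df = n − k − 1 = 115 − 3 − 1 = 111.
One-sided p ≈ 0.1227, which is ≥ 0.05, so fail to reject H₀.
The data do not give significant evidence that the true slope on patient age exceeds 0.0186 days per unit, holding the other predictors fixed.

t = 1.1680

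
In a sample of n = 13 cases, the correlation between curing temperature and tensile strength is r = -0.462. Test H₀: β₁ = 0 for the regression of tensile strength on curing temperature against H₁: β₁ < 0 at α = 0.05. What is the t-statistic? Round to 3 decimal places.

t = r·√(n − 2)/√(1 − r²) = -0.462·√11/√0.786556 = -1.728.
df = n − 2 = 11.
One-sided p ≈ 0.0560, which is ≥ 0.05, so fail to reject H₀.
The data do not give significant evidence of a linear association between curing temperature and tensile strength.

t = -1.728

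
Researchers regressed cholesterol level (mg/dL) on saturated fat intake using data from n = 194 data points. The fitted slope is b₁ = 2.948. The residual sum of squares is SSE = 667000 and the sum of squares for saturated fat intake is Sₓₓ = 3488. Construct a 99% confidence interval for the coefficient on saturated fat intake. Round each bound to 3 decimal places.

MSE = SSE/(n − 2) = 667000/192 = 3473.96.
SE(b₁) = √(MSE/Sₓₓ) = √(3473.96/3488) = 0.997985.
df = n − 2 = 192.
t* = t_{0.005, 192} = 2.601678.
Margin = t* × SE = 2.601678 × 0.997985 = 2.59644.
CI: 2.948 ± 2.59644 → (0.352, 5.544).
With 99% confidence, each one-unit increase in saturated fat intake is associated with a change of between 0.352 and 5.544 mg/dL in cholesterol level.

(0.352, 5.544)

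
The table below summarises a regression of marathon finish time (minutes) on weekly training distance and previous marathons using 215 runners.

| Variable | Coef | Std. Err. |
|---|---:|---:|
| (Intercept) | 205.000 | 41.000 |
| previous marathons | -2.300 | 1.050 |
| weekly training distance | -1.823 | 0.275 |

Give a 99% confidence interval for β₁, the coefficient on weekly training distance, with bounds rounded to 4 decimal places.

(-2.5378, -1.1082)

Read off: b = -1.823, SE = 0.275 for weekly training distance.
df = n − k − 1 = 215 − 2 − 1 = 212.
t* = t_{0.005, 212} = 2.599218.
Margin = t* × SE = 2.599218 × 0.275 = 0.714785.
CI: -1.823 ± 0.714785 → (-2.5378, -1.1082).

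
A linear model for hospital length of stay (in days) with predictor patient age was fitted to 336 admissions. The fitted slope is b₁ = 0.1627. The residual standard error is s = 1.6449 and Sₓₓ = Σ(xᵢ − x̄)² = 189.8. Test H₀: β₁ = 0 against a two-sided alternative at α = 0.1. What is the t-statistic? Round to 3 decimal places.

SE(b₁) = s/√Sₓₓ = 1.6449/√189.8 = 0.119396.
t = 0.1627 / 0.119396 = 1.363.
df = n − 2 = 334.
Two-sided p ≈ 0.1739, which is ≥ 0.1, so fail to reject H₀.
The data do not give significant evidence of an association between patient age and hospital length of stay.

t = 1.363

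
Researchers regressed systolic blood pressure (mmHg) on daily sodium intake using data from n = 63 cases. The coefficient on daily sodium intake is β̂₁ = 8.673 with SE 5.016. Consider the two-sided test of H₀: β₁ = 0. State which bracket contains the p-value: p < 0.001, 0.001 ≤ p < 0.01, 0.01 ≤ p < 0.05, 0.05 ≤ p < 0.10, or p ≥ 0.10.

t = 8.673 / 5.016 = 1.729.
df = n − 2 = 63 − 2 = 61.
Two-sided p = 2·P(T_{61} > |t|) ≈ 0.0889.
So 0.05 ≤ p < 0.10.

0.05 ≤ p < 0.10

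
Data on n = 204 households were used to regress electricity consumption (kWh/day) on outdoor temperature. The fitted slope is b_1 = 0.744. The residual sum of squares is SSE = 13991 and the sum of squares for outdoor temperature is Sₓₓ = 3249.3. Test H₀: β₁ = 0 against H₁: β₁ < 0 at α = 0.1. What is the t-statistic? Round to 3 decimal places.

t = 5.096

MSE = SSE/(n − 2) = 13991/202 = 69.2624.
SE(b_1) = √(MSE/Sₓₓ) = √(69.2624/3249.3) = 0.146.
t = 0.744 / 0.146 = 5.096.
df = n − 2 = 202.
One-sided p ≈ 1.0000, which is ≥ 0.1, so fail to reject H₀.
The data do not give significant evidence that the true slope on outdoor temperature is negative.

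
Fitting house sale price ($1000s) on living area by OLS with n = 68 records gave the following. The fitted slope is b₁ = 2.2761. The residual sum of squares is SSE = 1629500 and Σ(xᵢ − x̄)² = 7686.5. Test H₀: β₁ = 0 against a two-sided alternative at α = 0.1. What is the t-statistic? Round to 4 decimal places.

t = 1.2700

MSE = SSE/(n − 2) = 1629500/66 = 24689.4.
SE(b₁) = √(MSE/Sₓₓ) = √(24689.4/7686.5) = 1.79222.
t = 2.2761 / 1.79222 = 1.2700.
df = n − 2 = 66.
Two-sided p ≈ 0.2085, which is ≥ 0.1, so fail to reject H₀.
The data do not give significant evidence of an association between living area and house sale price.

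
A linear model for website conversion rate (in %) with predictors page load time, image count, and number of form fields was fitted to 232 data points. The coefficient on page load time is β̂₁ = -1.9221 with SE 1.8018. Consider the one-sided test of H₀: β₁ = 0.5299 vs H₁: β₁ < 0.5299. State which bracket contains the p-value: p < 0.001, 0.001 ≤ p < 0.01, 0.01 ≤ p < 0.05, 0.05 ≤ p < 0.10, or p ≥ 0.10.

t = (-1.9221 − 0.5299) / 1.8018 = -1.361.
df = n − k − 1 = 232 − 3 − 1 = 228.
One-sided p = P(T_{228} < t) ≈ 0.0875.
So 0.05 ≤ p < 0.10.

0.05 ≤ p < 0.10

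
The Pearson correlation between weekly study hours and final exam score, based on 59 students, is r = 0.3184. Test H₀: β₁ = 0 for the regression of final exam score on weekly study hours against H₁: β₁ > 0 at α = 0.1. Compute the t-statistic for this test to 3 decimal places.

t = 2.536

t = r·√(n − 2)/√(1 − r²) = 0.3184·√57/√0.898621 = 2.536.
df = n − 2 = 57.
One-sided p ≈ 0.0070, which is < 0.1, so reject H₀.
There is evidence of a linear association between weekly study hours and final exam score.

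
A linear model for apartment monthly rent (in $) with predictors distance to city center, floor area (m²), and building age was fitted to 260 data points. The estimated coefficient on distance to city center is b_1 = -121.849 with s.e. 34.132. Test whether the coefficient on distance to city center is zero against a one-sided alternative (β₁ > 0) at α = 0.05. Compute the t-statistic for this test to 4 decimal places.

t = -3.5699

H₀: β₁ = 0 vs H₁: β₁ > 0.
t = (b_1 − β₁⁰)/SE = -121.849 / 34.132 = -3.5699.
df = n − k − 1 = 260 − 3 − 1 = 256.
One-sided p ≈ 0.9998, which is ≥ 0.05, so fail to reject H₀.
The data do not give significant evidence that the true slope on distance to city center is positive, holding the other predictors fixed.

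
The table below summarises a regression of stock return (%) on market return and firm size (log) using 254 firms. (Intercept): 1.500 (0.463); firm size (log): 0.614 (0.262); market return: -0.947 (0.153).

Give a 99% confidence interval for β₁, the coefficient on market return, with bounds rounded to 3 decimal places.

Read off: b = -0.947, SE = 0.153 for market return.
df = n − k − 1 = 254 − 2 − 1 = 251.
t* = t_{0.005, 251} = 2.595558.
Margin = t* × SE = 2.595558 × 0.153 = 0.39712.
CI: -0.947 ± 0.39712 → (-1.344, -0.550).

(-1.344, -0.550)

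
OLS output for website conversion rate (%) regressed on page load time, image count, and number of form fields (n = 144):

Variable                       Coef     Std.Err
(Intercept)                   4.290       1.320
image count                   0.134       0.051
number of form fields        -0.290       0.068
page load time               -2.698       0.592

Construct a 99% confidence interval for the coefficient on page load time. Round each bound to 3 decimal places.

Read off: b = -2.698, SE = 0.592 for page load time.
df = n − k − 1 = 144 − 3 − 1 = 140.
t* = t_{0.005, 140} = 2.611403.
Margin = t* × SE = 2.611403 × 0.592 = 1.54595.
CI: -2.698 ± 1.54595 → (-4.244, -1.152).

(-4.244, -1.152)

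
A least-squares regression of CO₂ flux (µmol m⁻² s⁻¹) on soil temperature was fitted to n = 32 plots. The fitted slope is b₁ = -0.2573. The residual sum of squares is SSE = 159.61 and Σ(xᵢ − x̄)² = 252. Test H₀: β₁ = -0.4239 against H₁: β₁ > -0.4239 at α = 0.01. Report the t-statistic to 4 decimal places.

t = 1.1466

MSE = SSE/(n − 2) = 159.61/30 = 5.32033.
SE(b₁) = √(MSE/Sₓₓ) = √(5.32033/252) = 0.145301.
t = (-0.2573 − (-0.4239)) / 0.145301 = 1.1466.
df = n − 2 = 30.
One-sided p ≈ 0.1303, which is ≥ 0.01, so fail to reject H₀.
The data do not give significant evidence that the true slope on soil temperature exceeds -0.4239 µmol m⁻² s⁻¹ per unit.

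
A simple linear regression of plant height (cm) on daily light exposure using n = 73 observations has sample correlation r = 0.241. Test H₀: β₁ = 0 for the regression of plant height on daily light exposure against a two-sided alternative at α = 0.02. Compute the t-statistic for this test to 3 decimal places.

t = r·√(n − 2)/√(1 − r²) = 0.241·√71/√0.941919 = 2.092.
df = n − 2 = 71.
Two-sided p ≈ 0.0400, which is ≥ 0.02, so fail to reject H₀.
The data do not give significant evidence of a linear association between daily light exposure and plant height.

t = 2.092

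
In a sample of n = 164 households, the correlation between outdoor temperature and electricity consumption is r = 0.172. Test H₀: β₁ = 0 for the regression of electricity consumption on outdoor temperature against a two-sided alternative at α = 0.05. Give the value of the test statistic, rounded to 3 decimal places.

t = r·√(n − 2)/√(1 − r²) = 0.172·√162/√0.970416 = 2.222.
df = n − 2 = 162.
Two-sided p ≈ 0.0276, which is < 0.05, so reject H₀.
There is evidence of a linear association between outdoor temperature and electricity consumption.

t = 2.222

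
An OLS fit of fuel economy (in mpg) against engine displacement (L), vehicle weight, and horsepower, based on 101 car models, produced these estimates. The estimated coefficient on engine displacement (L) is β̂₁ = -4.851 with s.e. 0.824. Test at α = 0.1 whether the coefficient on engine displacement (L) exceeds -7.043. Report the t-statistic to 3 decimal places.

H₀: β₁ = -7.043 vs H₁: β₁ > -7.043.
t = (β̂₁ − β₁⁰)/SE = (-4.851 − (-7.043)) / 0.824 = 2.660.
df = n − k − 1 = 101 − 3 − 1 = 97.
One-sided p ≈ 0.0046, which is < 0.1, so reject H₀.
There is evidence that the true slope on engine displacement (L) exceeds -7.043 mpg per unit, holding the other predictors fixed.

t = 2.660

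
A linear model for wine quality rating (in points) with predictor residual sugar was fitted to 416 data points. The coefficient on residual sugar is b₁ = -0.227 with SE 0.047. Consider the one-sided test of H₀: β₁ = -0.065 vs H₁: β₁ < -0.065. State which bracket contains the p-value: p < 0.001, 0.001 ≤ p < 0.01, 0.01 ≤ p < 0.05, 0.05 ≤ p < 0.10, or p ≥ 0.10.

t = (-0.227 − (-0.065)) / 0.047 = -3.447.
df = n − 2 = 416 − 2 = 414.
One-sided p = P(T_{414} < t) ≈ 0.0003.
So p < 0.001.

p < 0.001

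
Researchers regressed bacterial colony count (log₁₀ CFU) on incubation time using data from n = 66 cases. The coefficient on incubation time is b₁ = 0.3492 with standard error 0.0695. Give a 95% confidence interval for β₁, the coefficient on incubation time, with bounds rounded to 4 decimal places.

df = n − 2 = 66 − 2 = 64.
t* = t_{0.025, 64} = 1.99773.
Margin = t* × SE = 1.99773 × 0.0695 = 0.138842.
CI: 0.3492 ± 0.138842 → (0.2104, 0.4880).
With 95% confidence, each one-unit increase in incubation time is associated with a change of between 0.2104 and 0.4880 log₁₀ CFU in bacterial colony count.

(0.2104, 0.4880)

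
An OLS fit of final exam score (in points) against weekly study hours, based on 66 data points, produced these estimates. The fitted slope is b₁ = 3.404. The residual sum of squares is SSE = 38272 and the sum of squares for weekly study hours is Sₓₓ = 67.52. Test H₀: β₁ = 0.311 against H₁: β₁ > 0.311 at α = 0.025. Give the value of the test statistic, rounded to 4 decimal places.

MSE = SSE/(n − 2) = 38272/64 = 598.
SE(b₁) = √(MSE/Sₓₓ) = √(598/67.52) = 2.97601.
t = (3.404 − 0.311) / 2.97601 = 1.0393.
df = n − 2 = 64.
One-sided p ≈ 0.1513, which is ≥ 0.025, so fail to reject H₀.
The data do not give significant evidence that the true slope on weekly study hours exceeds 0.311 points per unit.

t = 1.0393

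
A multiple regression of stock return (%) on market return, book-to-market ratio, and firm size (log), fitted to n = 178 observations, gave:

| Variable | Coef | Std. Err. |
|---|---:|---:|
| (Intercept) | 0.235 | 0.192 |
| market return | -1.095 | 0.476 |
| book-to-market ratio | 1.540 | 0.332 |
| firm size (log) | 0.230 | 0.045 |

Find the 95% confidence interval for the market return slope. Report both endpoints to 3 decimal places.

(-2.034, -0.156)

Read off: b = -1.095, SE = 0.476 for market return.
df = n − k − 1 = 178 − 3 − 1 = 174.
t* = t_{0.025, 174} = 1.973691.
Margin = t* × SE = 1.973691 × 0.476 = 0.93948.
CI: -1.095 ± 0.93948 → (-2.034, -0.156).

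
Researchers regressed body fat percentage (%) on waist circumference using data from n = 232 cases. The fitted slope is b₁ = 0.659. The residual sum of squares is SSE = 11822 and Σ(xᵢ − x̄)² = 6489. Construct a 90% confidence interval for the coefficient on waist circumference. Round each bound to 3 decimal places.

MSE = SSE/(n − 2) = 11822/230 = 51.4.
SE(b₁) = √(MSE/Sₓₓ) = √(51.4/6489) = 0.0890005.
df = n − 2 = 230.
t* = t_{0.05, 230} = 1.651506.
Margin = t* × SE = 1.651506 × 0.0890005 = 0.14698.
CI: 0.659 ± 0.14698 → (0.512, 0.806).
With 90% confidence, each one-unit increase in waist circumference is associated with a change of between 0.512 and 0.806 % in body fat percentage.

(0.512, 0.806)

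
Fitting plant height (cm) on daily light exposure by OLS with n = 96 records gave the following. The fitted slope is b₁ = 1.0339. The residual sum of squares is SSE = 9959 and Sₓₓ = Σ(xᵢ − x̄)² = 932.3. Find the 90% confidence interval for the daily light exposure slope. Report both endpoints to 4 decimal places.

MSE = SSE/(n − 2) = 9959/94 = 105.947.
SE(b₁) = √(MSE/Sₓₓ) = √(105.947/932.3) = 0.337106.
df = n − 2 = 94.
t* = t_{0.05, 94} = 1.661226.
Margin = t* × SE = 1.661226 × 0.337106 = 0.560009.
CI: 1.0339 ± 0.560009 → (0.4739, 1.5939).
With 90% confidence, each one-unit increase in daily light exposure is associated with a change of between 0.4739 and 1.5939 cm in plant height.

(0.4739, 1.5939)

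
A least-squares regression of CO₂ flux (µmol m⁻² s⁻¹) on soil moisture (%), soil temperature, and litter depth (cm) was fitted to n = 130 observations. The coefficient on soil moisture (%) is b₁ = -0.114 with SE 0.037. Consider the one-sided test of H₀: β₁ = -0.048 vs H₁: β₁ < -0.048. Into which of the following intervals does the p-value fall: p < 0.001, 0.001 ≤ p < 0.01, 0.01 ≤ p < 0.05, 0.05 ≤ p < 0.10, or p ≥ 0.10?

0.01 ≤ p < 0.05

t = (-0.114 − (-0.048)) / 0.037 = -1.784.
df = n − k − 1 = 130 − 3 − 1 = 126.
One-sided p = P(T_{126} < t) ≈ 0.0384.
So 0.01 ≤ p < 0.05.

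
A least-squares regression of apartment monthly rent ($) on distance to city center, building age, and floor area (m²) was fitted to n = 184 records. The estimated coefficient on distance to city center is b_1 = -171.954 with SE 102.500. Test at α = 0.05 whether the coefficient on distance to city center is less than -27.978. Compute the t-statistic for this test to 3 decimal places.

H₀: β₁ = -27.978 vs H₁: β₁ < -27.978.
t = (b_1 − β₁⁰)/SE = (-171.954 − (-27.978)) / 102.500 = -1.405.
df = n − k − 1 = 184 − 3 − 1 = 180.
One-sided p ≈ 0.0809, which is ≥ 0.05, so fail to reject H₀.
The data do not give significant evidence that the true slope on distance to city center is below -27.978 $ per unit, holding the other predictors fixed.

t = -1.405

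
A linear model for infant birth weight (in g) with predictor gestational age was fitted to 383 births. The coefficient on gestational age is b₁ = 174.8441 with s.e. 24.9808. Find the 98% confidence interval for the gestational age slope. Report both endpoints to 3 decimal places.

(116.485, 233.204)

df = n − 2 = 383 − 2 = 381.
t* = t_{0.01, 381} = 2.336175.
Margin = t* × SE = 2.336175 × 24.9808 = 58.35952.
CI: 174.8441 ± 58.35952 → (116.485, 233.204).
With 98% confidence, each one-unit increase in gestational age is associated with a change of between 116.485 and 233.204 g in infant birth weight.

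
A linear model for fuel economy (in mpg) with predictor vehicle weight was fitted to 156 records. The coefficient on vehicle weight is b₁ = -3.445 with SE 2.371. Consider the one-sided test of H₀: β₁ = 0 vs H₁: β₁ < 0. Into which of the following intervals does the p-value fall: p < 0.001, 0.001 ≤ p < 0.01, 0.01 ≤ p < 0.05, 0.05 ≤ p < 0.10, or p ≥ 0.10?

t = -3.445 / 2.371 = -1.453.
df = n − 2 = 156 − 2 = 154.
One-sided p = P(T_{154} < t) ≈ 0.0741.
So 0.05 ≤ p < 0.10.

0.05 ≤ p < 0.10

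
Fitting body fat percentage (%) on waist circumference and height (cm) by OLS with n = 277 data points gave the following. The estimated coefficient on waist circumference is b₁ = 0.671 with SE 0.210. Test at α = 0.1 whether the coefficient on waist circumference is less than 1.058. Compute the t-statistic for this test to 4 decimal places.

t = -1.8429

H₀: β₁ = 1.058 vs H₁: β₁ < 1.058.
t = (b₁ − β₁⁰)/SE = (0.671 − 1.058) / 0.210 = -1.8429.
df = n − k − 1 = 277 − 2 − 1 = 274.
One-sided p ≈ 0.0332, which is < 0.1, so reject H₀.
There is evidence that the true slope on waist circumference is below 1.058 % per unit, holding the other predictors fixed.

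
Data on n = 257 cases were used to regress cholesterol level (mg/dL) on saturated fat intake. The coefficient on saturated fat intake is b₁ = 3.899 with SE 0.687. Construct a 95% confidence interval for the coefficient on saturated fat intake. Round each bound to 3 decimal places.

df = n − 2 = 257 − 2 = 255.
t* = t_{0.025, 255} = 1.969311.
Margin = t* × SE = 1.969311 × 0.687 = 1.35292.
CI: 3.899 ± 1.35292 → (2.546, 5.252).
With 95% confidence, each one-unit increase in saturated fat intake is associated with a change of between 2.546 and 5.252 mg/dL in cholesterol level.

(2.546, 5.252)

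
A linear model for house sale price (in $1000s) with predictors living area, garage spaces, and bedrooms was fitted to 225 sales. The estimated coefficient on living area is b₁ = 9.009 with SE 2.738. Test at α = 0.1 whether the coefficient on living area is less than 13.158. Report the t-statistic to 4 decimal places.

H₀: β₁ = 13.158 vs H₁: β₁ < 13.158.
t = (b₁ − β₁⁰)/SE = (9.009 − 13.158) / 2.738 = -1.5153.
df = n − k − 1 = 225 − 3 − 1 = 221.
One-sided p ≈ 0.0656, which is < 0.1, so reject H₀.
There is evidence that the true slope on living area is below 13.158 $1000s per unit, holding the other predictors fixed.

t = -1.5153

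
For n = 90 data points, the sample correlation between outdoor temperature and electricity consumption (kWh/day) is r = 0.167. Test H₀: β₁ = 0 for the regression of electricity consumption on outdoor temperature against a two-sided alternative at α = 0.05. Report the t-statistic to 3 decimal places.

t = 1.589

t = r·√(n − 2)/√(1 − r²) = 0.167·√88/√0.972111 = 1.589.
df = n − 2 = 88.
Two-sided p ≈ 0.1157, which is ≥ 0.05, so fail to reject H₀.
The data do not give significant evidence of a linear association between outdoor temperature and electricity consumption.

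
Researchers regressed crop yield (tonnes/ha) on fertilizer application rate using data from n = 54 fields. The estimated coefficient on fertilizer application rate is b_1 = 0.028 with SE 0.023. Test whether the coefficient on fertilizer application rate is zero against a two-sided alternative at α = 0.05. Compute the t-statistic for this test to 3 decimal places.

t = 1.217

H₀: β₁ = 0 vs H₁: β₁ ≠ 0.
t = (b_1 − β₁⁰)/SE = 0.028 / 0.023 = 1.217.
df = n − 2 = 54 − 2 = 52.
Two-sided p ≈ 0.2290, which is ≥ 0.05, so fail to reject H₀.
The data do not give significant evidence of an association between fertilizer application rate and crop yield.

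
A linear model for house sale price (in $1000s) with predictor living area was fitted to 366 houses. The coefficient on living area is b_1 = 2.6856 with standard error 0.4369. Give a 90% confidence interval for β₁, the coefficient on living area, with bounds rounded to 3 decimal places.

df = n − 2 = 366 − 2 = 364.
t* = t_{0.05, 364} = 1.649051.
Margin = t* × SE = 1.649051 × 0.4369 = 0.72047.
CI: 2.6856 ± 0.72047 → (1.965, 3.406).
With 90% confidence, each one-unit increase in living area is associated with a change of between 1.965 and 3.406 $1000s in house sale price.

(1.965, 3.406)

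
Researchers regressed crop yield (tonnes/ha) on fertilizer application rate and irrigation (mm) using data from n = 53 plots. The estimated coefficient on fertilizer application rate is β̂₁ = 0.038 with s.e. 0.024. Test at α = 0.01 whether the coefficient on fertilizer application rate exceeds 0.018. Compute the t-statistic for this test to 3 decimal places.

H₀: β₁ = 0.018 vs H₁: β₁ > 0.018.
t = (β̂₁ − β₁⁰)/SE = (0.038 − 0.018) / 0.024 = 0.833.
df = n − k − 1 = 53 − 2 − 1 = 50.
One-sided p ≈ 0.2043, which is ≥ 0.01, so fail to reject H₀.
The data do not give significant evidence that the true slope on fertilizer application rate exceeds 0.018 tonnes/ha per unit, holding the other predictors fixed.

t = 0.833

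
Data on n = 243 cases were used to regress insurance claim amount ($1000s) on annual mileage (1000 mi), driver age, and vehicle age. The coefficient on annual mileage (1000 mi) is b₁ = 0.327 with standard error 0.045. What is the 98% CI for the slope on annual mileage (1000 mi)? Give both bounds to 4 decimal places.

(0.2216, 0.4324)

df = n − k − 1 = 243 − 3 − 1 = 239.
t* = t_{0.01, 239} = 2.342051.
Margin = t* × SE = 2.342051 × 0.045 = 0.105392.
CI: 0.327 ± 0.105392 → (0.2216, 0.4324).
With 98% confidence, each one-unit increase in annual mileage (1000 mi) is associated with a change of between 0.2216 and 0.4324 $1000s in insurance claim amount, holding the other predictors fixed.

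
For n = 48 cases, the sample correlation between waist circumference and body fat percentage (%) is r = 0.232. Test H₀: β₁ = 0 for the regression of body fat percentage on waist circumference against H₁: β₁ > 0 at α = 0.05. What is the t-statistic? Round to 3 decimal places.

t = r·√(n − 2)/√(1 − r²) = 0.232·√46/√0.946176 = 1.618.
df = n − 2 = 46.
One-sided p ≈ 0.0563, which is ≥ 0.05, so fail to reject H₀.
The data do not give significant evidence of a linear association between waist circumference and body fat percentage.

t = 1.618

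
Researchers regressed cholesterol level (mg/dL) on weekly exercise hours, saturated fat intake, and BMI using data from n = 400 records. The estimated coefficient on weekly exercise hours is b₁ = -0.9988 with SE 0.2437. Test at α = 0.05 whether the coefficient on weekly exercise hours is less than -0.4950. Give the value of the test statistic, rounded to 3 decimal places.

t = -2.067

H₀: β₁ = -0.4950 vs H₁: β₁ < -0.4950.
t = (b₁ − β₁⁰)/SE = (-0.9988 − (-0.4950)) / 0.2437 = -2.067.
df = n − k − 1 = 400 − 3 − 1 = 396.
One-sided p ≈ 0.0197, which is < 0.05, so reject H₀.
There is evidence that the true slope on weekly exercise hours is below -0.4950 mg/dL per unit, holding the other predictors fixed.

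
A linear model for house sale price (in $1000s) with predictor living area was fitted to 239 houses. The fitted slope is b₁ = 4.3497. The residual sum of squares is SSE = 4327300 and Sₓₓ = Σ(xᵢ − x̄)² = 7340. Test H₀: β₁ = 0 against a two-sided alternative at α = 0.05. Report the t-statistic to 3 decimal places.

MSE = SSE/(n − 2) = 4327300/237 = 18258.6.
SE(b₁) = √(MSE/Sₓₓ) = √(18258.6/7340) = 1.5772.
t = 4.3497 / 1.5772 = 2.758.
df = n − 2 = 237.
Two-sided p ≈ 0.0063, which is < 0.05, so reject H₀.
There is evidence that living area is associated with house sale price.

t = 2.758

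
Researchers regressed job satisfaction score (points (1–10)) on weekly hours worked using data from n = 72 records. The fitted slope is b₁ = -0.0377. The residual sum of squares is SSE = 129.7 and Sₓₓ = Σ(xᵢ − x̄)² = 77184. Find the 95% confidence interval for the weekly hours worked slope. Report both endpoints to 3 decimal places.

(-0.047, -0.028)

MSE = SSE/(n − 2) = 129.7/70 = 1.85286.
SE(b₁) = √(MSE/Sₓₓ) = √(1.85286/77184) = 0.00489956.
df = n − 2 = 70.
t* = t_{0.025, 70} = 1.994437.
Margin = t* × SE = 1.994437 × 0.00489956 = 0.00977.
CI: -0.0377 ± 0.00977 → (-0.047, -0.028).
With 95% confidence, each one-unit increase in weekly hours worked is associated with a change of between -0.047 and -0.028 points (1–10) in job satisfaction score.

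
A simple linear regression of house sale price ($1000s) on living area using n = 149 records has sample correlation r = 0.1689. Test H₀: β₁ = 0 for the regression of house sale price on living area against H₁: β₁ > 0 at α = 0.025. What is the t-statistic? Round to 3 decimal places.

t = r·√(n − 2)/√(1 − r²) = 0.1689·√147/√0.971473 = 2.078.
df = n − 2 = 147.
One-sided p ≈ 0.0197, which is < 0.025, so reject H₀.
There is evidence of a linear association between living area and house sale price.

t = 2.078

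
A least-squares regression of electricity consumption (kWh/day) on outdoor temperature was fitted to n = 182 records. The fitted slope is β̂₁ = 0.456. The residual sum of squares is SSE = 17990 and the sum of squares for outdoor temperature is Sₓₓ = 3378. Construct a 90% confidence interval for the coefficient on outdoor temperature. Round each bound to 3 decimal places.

MSE = SSE/(n − 2) = 17990/180 = 99.9444.
SE(β̂₁) = √(MSE/Sₓₓ) = √(99.9444/3378) = 0.172008.
df = n − 2 = 180.
t* = t_{0.05, 180} = 1.653363.
Margin = t* × SE = 1.653363 × 0.172008 = 0.28439.
CI: 0.456 ± 0.28439 → (0.172, 0.740).
With 90% confidence, each one-unit increase in outdoor temperature is associated with a change of between 0.172 and 0.740 kWh/day in electricity consumption.

(0.172, 0.740)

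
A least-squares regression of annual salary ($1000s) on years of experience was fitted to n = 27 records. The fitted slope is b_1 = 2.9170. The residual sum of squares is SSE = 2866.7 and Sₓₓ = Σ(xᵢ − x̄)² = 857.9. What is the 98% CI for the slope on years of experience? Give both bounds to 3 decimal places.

(2.008, 3.826)

MSE = SSE/(n − 2) = 2866.7/25 = 114.668.
SE(b_1) = √(MSE/Sₓₓ) = √(114.668/857.9) = 0.365597.
df = n − 2 = 25.
t* = t_{0.01, 25} = 2.485107.
Margin = t* × SE = 2.485107 × 0.365597 = 0.90855.
CI: 2.9170 ± 0.90855 → (2.008, 3.826).
With 98% confidence, each one-unit increase in years of experience is associated with a change of between 2.008 and 3.826 $1000s in annual salary.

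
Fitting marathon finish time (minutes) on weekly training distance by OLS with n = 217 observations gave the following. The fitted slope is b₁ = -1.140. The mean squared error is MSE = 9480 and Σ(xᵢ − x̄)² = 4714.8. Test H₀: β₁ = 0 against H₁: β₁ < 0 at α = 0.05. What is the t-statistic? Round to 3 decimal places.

t = -0.804

SE(b₁) = √(MSE/Sₓₓ) = √(9480/4714.8) = 1.41799.
t = -1.140 / 1.41799 = -0.804.
df = n − 2 = 215.
One-sided p ≈ 0.2112, which is ≥ 0.05, so fail to reject H₀.
The data do not give significant evidence that the true slope on weekly training distance is negative.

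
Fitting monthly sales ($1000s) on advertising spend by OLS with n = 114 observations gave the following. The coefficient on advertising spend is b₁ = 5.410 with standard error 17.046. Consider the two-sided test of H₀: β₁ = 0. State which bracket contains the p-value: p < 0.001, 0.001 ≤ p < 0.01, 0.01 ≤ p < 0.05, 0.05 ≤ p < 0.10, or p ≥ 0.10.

t = 5.410 / 17.046 = 0.317.
df = n − 2 = 114 − 2 = 112.
Two-sided p = 2·P(T_{112} > |t|) ≈ 0.7515.
So p ≥ 0.10.

p ≥ 0.10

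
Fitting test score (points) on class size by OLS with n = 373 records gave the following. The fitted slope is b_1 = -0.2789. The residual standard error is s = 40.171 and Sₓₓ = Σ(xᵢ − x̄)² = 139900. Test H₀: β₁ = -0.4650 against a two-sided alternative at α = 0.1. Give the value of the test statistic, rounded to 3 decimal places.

SE(b_1) = s/√Sₓₓ = 40.171/√139900 = 0.1074.
t = (-0.2789 − (-0.4650)) / 0.1074 = 1.733.
df = n − 2 = 371.
Two-sided p ≈ 0.0840, which is < 0.1, so reject H₀.
There is evidence that the true slope on class size differs from -0.4650 points per unit.

t = 1.733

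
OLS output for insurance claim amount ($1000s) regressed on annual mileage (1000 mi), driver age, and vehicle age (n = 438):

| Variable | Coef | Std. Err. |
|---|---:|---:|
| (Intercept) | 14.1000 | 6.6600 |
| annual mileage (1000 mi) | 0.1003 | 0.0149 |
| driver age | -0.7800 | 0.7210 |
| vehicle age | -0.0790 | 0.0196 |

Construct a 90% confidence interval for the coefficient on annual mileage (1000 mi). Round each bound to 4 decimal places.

(0.0757, 0.1249)

Read off: b = 0.1003, SE = 0.0149 for annual mileage (1000 mi).
df = n − k − 1 = 438 − 3 − 1 = 434.
t* = t_{0.05, 434} = 1.648372.
Margin = t* × SE = 1.648372 × 0.0149 = 0.024561.
CI: 0.1003 ± 0.024561 → (0.0757, 0.1249).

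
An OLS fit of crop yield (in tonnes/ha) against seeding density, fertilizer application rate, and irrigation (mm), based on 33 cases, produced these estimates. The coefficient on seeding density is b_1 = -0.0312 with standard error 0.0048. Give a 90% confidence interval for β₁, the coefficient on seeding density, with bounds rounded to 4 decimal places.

(-0.0394, -0.0230)

df = n − k − 1 = 33 − 3 − 1 = 29.
t* = t_{0.05, 29} = 1.699127.
Margin = t* × SE = 1.699127 × 0.0048 = 0.008156.
CI: -0.0312 ± 0.008156 → (-0.0394, -0.0230).
With 90% confidence, each one-unit increase in seeding density is associated with a change of between -0.0394 and -0.0230 tonnes/ha in crop yield, holding the other predictors fixed.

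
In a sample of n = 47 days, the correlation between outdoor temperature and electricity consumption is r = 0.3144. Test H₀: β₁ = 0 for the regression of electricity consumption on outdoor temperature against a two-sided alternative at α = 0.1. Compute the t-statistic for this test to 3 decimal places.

t = 2.222

t = r·√(n − 2)/√(1 − r²) = 0.3144·√45/√0.901153 = 2.222.
df = n − 2 = 45.
Two-sided p ≈ 0.0314, which is < 0.1, so reject H₀.
There is evidence of a linear association between outdoor temperature and electricity consumption.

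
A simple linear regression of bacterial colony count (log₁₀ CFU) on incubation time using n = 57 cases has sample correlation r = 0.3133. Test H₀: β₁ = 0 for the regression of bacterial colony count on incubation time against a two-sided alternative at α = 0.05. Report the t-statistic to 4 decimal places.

t = 2.4467

t = r·√(n − 2)/√(1 − r²) = 0.3133·√55/√0.901843 = 2.4467.
df = n − 2 = 55.
Two-sided p ≈ 0.0176, which is < 0.05, so reject H₀.
There is evidence of a linear association between incubation time and bacterial colony count.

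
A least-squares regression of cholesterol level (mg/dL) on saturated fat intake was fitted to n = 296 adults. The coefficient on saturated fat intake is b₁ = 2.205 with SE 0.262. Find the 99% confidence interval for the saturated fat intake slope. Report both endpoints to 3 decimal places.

(1.526, 2.884)

df = n − 2 = 296 − 2 = 294.
t* = t_{0.005, 294} = 2.592655.
Margin = t* × SE = 2.592655 × 0.262 = 0.67928.
CI: 2.205 ± 0.67928 → (1.526, 2.884).
With 99% confidence, each one-unit increase in saturated fat intake is associated with a change of between 1.526 and 2.884 mg/dL in cholesterol level.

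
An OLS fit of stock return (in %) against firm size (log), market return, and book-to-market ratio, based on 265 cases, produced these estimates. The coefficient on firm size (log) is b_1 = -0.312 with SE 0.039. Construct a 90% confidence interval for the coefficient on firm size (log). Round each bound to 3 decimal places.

(-0.376, -0.248)

df = n − k − 1 = 265 − 3 − 1 = 261.
t* = t_{0.05, 261} = 1.650713.
Margin = t* × SE = 1.650713 × 0.039 = 0.06438.
CI: -0.312 ± 0.06438 → (-0.376, -0.248).
With 90% confidence, each one-unit increase in firm size (log) is associated with a change of between -0.376 and -0.248 % in stock return, holding the other predictors fixed.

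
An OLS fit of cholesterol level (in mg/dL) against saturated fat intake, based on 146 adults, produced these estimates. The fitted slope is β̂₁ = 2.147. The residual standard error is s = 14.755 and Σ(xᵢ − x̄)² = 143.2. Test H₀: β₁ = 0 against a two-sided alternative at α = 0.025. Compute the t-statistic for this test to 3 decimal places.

SE(β̂₁) = s/√Sₓₓ = 14.755/√143.2 = 1.23301.
t = 2.147 / 1.23301 = 1.741.
df = n − 2 = 144.
Two-sided p ≈ 0.0838, which is ≥ 0.025, so fail to reject H₀.
The data do not give significant evidence of an association between saturated fat intake and cholesterol level.

t = 1.741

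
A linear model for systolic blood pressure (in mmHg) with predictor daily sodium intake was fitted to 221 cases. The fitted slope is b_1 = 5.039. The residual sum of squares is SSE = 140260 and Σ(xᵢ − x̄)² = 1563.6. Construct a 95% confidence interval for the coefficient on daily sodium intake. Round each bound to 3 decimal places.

MSE = SSE/(n − 2) = 140260/219 = 640.457.
SE(b_1) = √(MSE/Sₓₓ) = √(640.457/1563.6) = 0.640003.
df = n − 2 = 219.
t* = t_{0.025, 219} = 1.970855.
Margin = t* × SE = 1.970855 × 0.640003 = 1.26135.
CI: 5.039 ± 1.26135 → (3.778, 6.300).
With 95% confidence, each one-unit increase in daily sodium intake is associated with a change of between 3.778 and 6.300 mmHg in systolic blood pressure.

(3.778, 6.300)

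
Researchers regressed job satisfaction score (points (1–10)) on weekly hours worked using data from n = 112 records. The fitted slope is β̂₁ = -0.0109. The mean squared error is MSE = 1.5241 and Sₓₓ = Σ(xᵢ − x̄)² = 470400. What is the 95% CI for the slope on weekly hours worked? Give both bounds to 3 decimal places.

(-0.014, -0.007)

SE(β̂₁) = √(MSE/Sₓₓ) = √(1.5241/470400) = 0.0018.
df = n − 2 = 110.
t* = t_{0.025, 110} = 1.981765.
Margin = t* × SE = 1.981765 × 0.0018 = 0.00357.
CI: -0.0109 ± 0.00357 → (-0.014, -0.007).
With 95% confidence, each one-unit increase in weekly hours worked is associated with a change of between -0.014 and -0.007 points (1–10) in job satisfaction score.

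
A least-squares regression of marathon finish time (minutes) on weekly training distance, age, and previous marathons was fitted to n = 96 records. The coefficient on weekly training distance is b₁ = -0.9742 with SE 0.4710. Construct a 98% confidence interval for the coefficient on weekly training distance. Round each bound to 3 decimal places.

df = n − k − 1 = 96 − 3 − 1 = 92.
t* = t_{0.01, 92} = 2.367566.
Margin = t* × SE = 2.367566 × 0.4710 = 1.11512.
CI: -0.9742 ± 1.11512 → (-2.089, 0.141).
With 98% confidence, each one-unit increase in weekly training distance is associated with a change of between -2.089 and 0.141 minutes in marathon finish time, holding the other predictors fixed.

(-2.089, 0.141)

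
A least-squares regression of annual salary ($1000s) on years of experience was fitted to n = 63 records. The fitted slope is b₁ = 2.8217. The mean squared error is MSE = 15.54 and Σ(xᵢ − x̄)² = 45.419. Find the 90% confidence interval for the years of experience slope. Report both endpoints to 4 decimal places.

SE(b₁) = √(MSE/Sₓₓ) = √(15.54/45.419) = 0.584934.
df = n − 2 = 61.
t* = t_{0.05, 61} = 1.670219.
Margin = t* × SE = 1.670219 × 0.584934 = 0.976968.
CI: 2.8217 ± 0.976968 → (1.8447, 3.7987).
With 90% confidence, each one-unit increase in years of experience is associated with a change of between 1.8447 and 3.7987 $1000s in annual salary.

(1.8447, 3.7987)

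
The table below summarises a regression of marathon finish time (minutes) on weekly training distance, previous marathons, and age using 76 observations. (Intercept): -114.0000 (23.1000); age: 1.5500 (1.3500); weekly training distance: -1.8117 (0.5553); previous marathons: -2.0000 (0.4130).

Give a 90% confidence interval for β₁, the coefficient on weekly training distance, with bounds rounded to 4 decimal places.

Read off: b = -1.8117, SE = 0.5553 for weekly training distance.
df = n − k − 1 = 76 − 3 − 1 = 72.
t* = t_{0.05, 72} = 1.666294.
Margin = t* × SE = 1.666294 × 0.5553 = 0.925293.
CI: -1.8117 ± 0.925293 → (-2.7370, -0.8864).

(-2.7370, -0.8864)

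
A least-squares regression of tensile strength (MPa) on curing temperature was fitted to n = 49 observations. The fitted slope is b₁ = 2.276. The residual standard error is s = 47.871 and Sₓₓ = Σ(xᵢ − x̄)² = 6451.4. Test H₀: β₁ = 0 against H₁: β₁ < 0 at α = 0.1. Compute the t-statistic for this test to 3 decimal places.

SE(b₁) = s/√Sₓₓ = 47.871/√6451.4 = 0.595999.
t = 2.276 / 0.595999 = 3.819.
df = n − 2 = 47.
One-sided p ≈ 0.9998, which is ≥ 0.1, so fail to reject H₀.
The data do not give significant evidence that the true slope on curing temperature is negative.

t = 3.819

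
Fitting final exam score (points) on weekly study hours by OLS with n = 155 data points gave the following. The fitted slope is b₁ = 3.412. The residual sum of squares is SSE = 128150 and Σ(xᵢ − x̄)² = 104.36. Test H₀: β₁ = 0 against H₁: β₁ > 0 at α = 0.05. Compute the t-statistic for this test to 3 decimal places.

t = 1.204

MSE = SSE/(n − 2) = 128150/153 = 837.582.
SE(b₁) = √(MSE/Sₓₓ) = √(837.582/104.36) = 2.833.
t = 3.412 / 2.833 = 1.204.
df = n − 2 = 153.
One-sided p ≈ 0.1152, which is ≥ 0.05, so fail to reject H₀.
The data do not give significant evidence that the true slope on weekly study hours is positive.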